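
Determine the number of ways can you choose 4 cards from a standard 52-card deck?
C(52,4) = 270,725.
Final answer: 270,725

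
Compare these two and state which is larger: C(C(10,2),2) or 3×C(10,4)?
C(C(10,2),2)

Working:
C(C(10,2),2)=990, 3×C(10,4)=630.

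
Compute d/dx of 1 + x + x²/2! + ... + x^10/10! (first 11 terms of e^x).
Differentiating term by term gives the first 10 terms of e^x.
Final answer: 1 + x + x²/2! + ... + x^9/9!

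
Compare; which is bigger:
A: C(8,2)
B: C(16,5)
A=C(8,2)=28, B=C(16,5)=4,368.

Answer: B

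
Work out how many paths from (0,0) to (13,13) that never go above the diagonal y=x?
742,900

Working:
Counted by the Catalan number C_13: C_13 = C(26,13)/(13+1) = 10,400,600/14 = 742,900.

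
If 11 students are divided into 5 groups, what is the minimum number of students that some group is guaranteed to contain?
Pigeonhole: ⌈11/5⌉ = 3.

Answer: 3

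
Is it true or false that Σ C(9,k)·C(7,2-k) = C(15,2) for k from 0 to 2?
Vandermonde's identity gives C(16,2) = 120; RHS C(15,2) = 105.

Answer: False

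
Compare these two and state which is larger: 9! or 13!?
13!

Reasoning: 9!=362,880, 13!=6,227,020,800. 13! > 9!.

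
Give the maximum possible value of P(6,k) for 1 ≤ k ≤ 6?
720

Solution: P(6,k) increases in k, so maximum at k = 6: 6! = 720.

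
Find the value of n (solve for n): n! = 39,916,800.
n! is strictly increasing. 9! = 362,880, 10! = 3,628,800, 11! = 39,916,800 ✓. So n = 11.

Answer: 11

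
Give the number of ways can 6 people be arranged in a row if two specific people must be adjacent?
240

Working:
Treat pair as unit: (6-1)! arrangements × 2 internal orders = 240.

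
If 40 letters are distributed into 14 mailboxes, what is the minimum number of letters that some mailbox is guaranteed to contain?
3

Pigeonhole: ⌈40/14⌉ = 3.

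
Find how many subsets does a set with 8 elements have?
256

Reasoning: Each element can be included or excluded: 2^8 = 256.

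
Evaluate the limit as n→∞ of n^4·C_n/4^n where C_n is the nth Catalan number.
∞

Explanation: C_n ~ 4^n/(n^(3/2)√π), so n^4·C_n/4^n ~ n^(4 − 3/2)/√π → ∞.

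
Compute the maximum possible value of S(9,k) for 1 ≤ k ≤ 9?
7,770

Explanation: Row S(9,k) for k = 1..9 (via S(n,k) = k·S(n−1,k) + S(n−1,k−1)): 1, 255, 3,025, 7,770, 6,951, 2,646, 462, 36, 1. The row is unimodal; maximum at k = 4: 7,770.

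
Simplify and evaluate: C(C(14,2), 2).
4,095

Working:
C(14,2) = 91, then C(91, 2) = 4,095.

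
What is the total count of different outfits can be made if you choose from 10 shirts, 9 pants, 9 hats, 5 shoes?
4,050

Solution: By the multiplication principle: 10 × 9 × 9 × 5 = 4,050.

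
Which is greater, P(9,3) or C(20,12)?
C(20,12)

Explanation: P(9,3)=504, C(20,12)=125,970.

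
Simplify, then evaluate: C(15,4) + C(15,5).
4,368

Reasoning: By Pascal's identity: C(16,5) = 4,368.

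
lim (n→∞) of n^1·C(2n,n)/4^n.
∞

Working:
C(2n,n) ~ 4^n/√(πn), so n^1·C(2n,n)/4^n ~ n^(1 − 1/2)/√π → ∞.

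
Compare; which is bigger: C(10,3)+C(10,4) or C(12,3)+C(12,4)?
C(12,3)+C(12,4)

Solution: First=330, Second=715.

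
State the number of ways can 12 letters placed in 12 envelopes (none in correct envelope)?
Using D(n) = (n-1)[D(n-1) + D(n-2)]:
D(12) = (12-1) × [D(11) + D(10)]
      = 11 × [14684570 + 1334961]
      = 11 × 16019531
      = 176,214,841

Answer: 176,214,841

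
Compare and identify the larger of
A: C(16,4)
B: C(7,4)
A

Solution: A=C(16,4)=1,820, B=C(7,4)=35.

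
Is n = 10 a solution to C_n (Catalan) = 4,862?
No

Reasoning: C_10 = C(20,10)/(10+1) = 184,756/11 = 16,796, which does not equal 4,862.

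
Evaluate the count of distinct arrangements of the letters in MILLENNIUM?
226,800
Word has 10 letters (M=2, I=2, L=2, E=1, N=2, U=1). Arrangements: 10!/Π(k!) = 226,800.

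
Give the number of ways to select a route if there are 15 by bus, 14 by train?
29

Solution: By the addition principle: 15 + 14 = 29.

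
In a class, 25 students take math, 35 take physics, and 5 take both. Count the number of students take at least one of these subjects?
55

Reasoning: |A∪B| = |A|+|B|-|A∩B| = 25+35-5 = 55.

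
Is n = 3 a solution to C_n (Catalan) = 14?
C_3 = C(6,3)/(3+1) = 20/4 = 5, which does not equal 14.
Final answer: No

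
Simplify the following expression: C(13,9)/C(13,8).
5/9

Reasoning: C(n,k+1)/C(n,k) = (n−k)/(k+1). Here (13−8)/(8+1) = 5/9 = 5/9.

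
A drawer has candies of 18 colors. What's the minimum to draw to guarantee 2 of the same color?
19

Working:
Worst case: 1 of each = 18. One more: 19.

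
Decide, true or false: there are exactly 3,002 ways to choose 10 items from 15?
False

Solution: C(15,10) = 3,003 ≠ 3002.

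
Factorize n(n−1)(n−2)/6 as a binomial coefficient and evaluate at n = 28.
C(n,3); C(28,3) = 3,276
n(n−1)(n−2)/6 = n!/(3!(n−3)!) = C(n,3). At n = 28: C(28,3) = 3,276.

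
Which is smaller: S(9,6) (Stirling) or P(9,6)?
S(9,6)

Explanation: S(9,6) = 6·S(8,6) + S(8,5) = 6·266 + 1,050 = 2,646; P(9,6) = 60,480.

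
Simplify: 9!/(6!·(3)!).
This is C(9,6) = 84.

Answer: 84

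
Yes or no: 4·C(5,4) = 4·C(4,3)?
No
Absorption identity k·C(n,k) = n·C(n-1,k-1). LHS = 4·5 = 20; RHS = 4·4 = 16.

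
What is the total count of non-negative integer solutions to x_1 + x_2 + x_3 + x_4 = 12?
455

C(12+4-1, 4-1) = 455.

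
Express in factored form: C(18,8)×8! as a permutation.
C(18,8)×8! = [18!/(8!(10)!)]×8! = 18!/(10)! = P(18,8) = 1,764,322,560.
Final answer: P(18,8)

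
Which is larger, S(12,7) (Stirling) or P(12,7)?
P(12,7)
S(12,7) = 7·S(11,7) + S(11,6) = 7·63,987 + 179,487 = 627,396; P(12,7) = 3,991,680.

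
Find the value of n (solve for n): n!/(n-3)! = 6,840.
n!/(n-3)! = n×(n-1)×(n-2), a product of 3 consecutive integers ≈ (n−1)^3. 6,840^(1/3) + 1 ≈ 20.0; check n = 20: 20×19×18 = 6,840 ✓. So n = 20.
Final answer: 20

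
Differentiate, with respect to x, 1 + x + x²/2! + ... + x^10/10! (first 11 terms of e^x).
1 + x + x²/2! + ... + x^9/9!

Reasoning: Differentiating term by term gives the first 10 terms of e^x.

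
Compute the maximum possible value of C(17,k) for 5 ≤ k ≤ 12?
24,310

Reasoning: C(17,k) is maximised at the centre of the row: C(17,8) = 24,310.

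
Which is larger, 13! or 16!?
13!=6,227,020,800, 16!=20,922,789,888,000. 16! > 13!.
Final answer: 16!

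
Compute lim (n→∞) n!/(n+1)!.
0

Reasoning: n!/(n+1)! = 1/[(n+1)] → 0 as n → ∞.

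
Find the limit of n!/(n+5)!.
0

Working:
n!/(n+5)! = 1/[(n+1)(n+2)···(n+5)] → 0 as n → ∞.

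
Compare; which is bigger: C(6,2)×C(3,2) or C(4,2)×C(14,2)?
C(4,2)×C(14,2)

C(6,2)×C(3,2)=45, C(4,2)×C(14,2)=546.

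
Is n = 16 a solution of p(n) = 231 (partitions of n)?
Yes

Solution: Pentagonal recurrence p(n) = p(n−1) + p(n−2) − p(n−5) − p(n−7) + …: p(16) = p(15) + p(14) − p(11) − p(9) + p(4) + p(1) = 176 + 135 − 56 − 30 + 5 + 1 = 231, which equals 231.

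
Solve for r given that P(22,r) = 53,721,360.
6

P(22,r) = 22·21·…·(22−r+1), a product of r factors. Multiplying down from 22: 22 = 22; 22·21 = 462; 22·21·20 = 9,240; 22·21·20·19 = 175,560; 22·21·20·19·18 = 3,160,080; 22·21·20·19·18·17 = 53,721,360 ✓ (6 factors). So r = 6.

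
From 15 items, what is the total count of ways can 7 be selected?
6,435

Working:
C(15,7) = 15! / (7! × (15-7)!)
         = 15! / (7! × 8!)
         = 6,435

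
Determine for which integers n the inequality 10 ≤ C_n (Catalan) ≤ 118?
4, 5

Explanation: C_3=5; C_4=14; C_5=42; C_6=132. So valid n = 4, 5.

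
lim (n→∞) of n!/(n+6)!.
0

n!/(n+6)! = 1/[(n+1)(n+2)···(n+6)] → 0 as n → ∞.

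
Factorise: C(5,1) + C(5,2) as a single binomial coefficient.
C(6,2)

Solution: By Pascal's identity: C(5,1) + C(5,2) = C(6,2) = 15.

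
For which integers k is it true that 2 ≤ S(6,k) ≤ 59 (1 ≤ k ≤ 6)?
S(6,1)=1; S(6,2)=31; S(6,3)=90; S(6,4)=65; S(6,5)=15; S(6,6)=1. So valid k = 2, 5.
Final answer: 2, 5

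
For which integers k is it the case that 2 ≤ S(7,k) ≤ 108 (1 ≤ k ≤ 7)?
2, 6

Explanation: S(7,1)=1; S(7,2)=63; S(7,3)=301; S(7,4)=350; S(7,5)=140; S(7,6)=21; S(7,7)=1. So valid k = 2, 6.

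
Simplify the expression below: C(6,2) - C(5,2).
C(6,2) - C(5,2) = C(5,1) = 5.
Final answer: 5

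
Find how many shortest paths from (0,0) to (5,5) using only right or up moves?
Choose 5 rights from 10 moves: C(10,5) = 252.
Final answer: 252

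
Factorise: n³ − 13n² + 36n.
n(n − 4)(n − 9)

Explanation: n³ − 13n² + 36n = n(n² − 13n + 36) = n(n − 4)(n − 9).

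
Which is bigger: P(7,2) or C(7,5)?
P(7,2)
P(7,2)=42, C(7,5)=21.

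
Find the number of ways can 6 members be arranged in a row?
720

Reasoning: Arrangements of 6 distinct objects: 6! = 720.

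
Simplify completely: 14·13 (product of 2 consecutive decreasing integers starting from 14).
182

Solution: This is P(14,2) = 14!/(12)! = 182.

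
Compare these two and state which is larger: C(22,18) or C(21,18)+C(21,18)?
C(22,18)

Explanation: C(22,18)=7,315; C(21,18)+C(21,18)=1,330+1,330=2,660.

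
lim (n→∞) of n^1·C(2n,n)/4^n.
∞

Working:
C(2n,n) ~ 4^n/√(πn), so n^1·C(2n,n)/4^n ~ n^(1 − 1/2)/√π → ∞.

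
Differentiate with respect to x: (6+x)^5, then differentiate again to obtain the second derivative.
20(6+x)^3
First derivative: 5(6+x)^{4}. Second derivative: 5·4·(6+x)^{3} = 20(6+x)^{3}.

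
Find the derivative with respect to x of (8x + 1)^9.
72(8x + 1)^8

Reasoning: Chain rule: 9(8x+1)^{8} × 8 = 72(8x+1)^{8}.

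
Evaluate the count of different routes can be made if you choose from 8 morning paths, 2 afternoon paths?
16

Reasoning: By the multiplication principle: 8 × 2 = 16.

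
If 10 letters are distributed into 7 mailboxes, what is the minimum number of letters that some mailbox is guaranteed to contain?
2

Reasoning: Pigeonhole: ⌈10/7⌉ = 2.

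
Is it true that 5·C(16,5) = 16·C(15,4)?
True

Absorption identity k·C(n,k) = n·C(n-1,k-1). LHS = 5·4368 = 21,840; RHS = 16·1365 = 21,840.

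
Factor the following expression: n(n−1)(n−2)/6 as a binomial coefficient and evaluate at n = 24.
C(n,3); C(24,3) = 2,024
n(n−1)(n−2)/6 = n!/(3!(n−3)!) = C(n,3). At n = 24: C(24,3) = 2,024.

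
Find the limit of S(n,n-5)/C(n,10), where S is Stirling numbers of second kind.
945

Reasoning: The leading term of S(n,n-5) as a polynomial in n is (9)!!·C(n,10), so the ratio → (9)!! = 945.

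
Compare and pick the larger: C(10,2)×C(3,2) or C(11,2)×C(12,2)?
C(11,2)×C(12,2)

Reasoning: C(10,2)×C(3,2)=135, C(11,2)×C(12,2)=3,630.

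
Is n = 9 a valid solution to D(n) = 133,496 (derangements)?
Yes

Reasoning: D(9) = (9-1)·[D(8) + D(7)] = 8·[14,833 + 1,854] = 133,496, which equals 133,496.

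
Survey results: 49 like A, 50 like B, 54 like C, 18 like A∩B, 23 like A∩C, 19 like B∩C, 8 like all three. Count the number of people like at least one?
|A∪B∪C| = 49+50+54-18-23-19+8 = 101.

Answer: 101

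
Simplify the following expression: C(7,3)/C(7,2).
5/3

Working:
C(n,k+1)/C(n,k) = (n−k)/(k+1). Here (7−2)/(2+1) = 5/3 = 5/3.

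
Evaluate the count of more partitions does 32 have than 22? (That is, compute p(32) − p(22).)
7,347

Working:
Pentagonal recurrence p(n) = p(n−1) + p(n−2) − p(n−5) − p(n−7) + …: p(32) = p(31) + p(30) − p(27) − p(25) + p(20) + p(17) − p(10) − p(6) = 6,842 + 5,604 − 3,010 − 1,958 + 627 + 297 − 42 − 11 = 8,349.
p(22) = p(21) + p(20) − p(17) − p(15) + p(10) + p(7) − p(0) = 792 + 627 − 297 − 176 + 42 + 15 − 1 = 1,002.
Difference = 8,349 − 1,002 = 7,347.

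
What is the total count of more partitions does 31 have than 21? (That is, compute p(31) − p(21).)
6,050

Solution: Pentagonal recurrence p(n) = p(n−1) + p(n−2) − p(n−5) − p(n−7) + …: p(31) = p(30) + p(29) − p(26) − p(24) + p(19) + p(16) − p(9) − p(5) = 5,604 + 4,565 − 2,436 − 1,575 + 490 + 231 − 30 − 7 = 6,842.
p(21) = p(20) + p(19) − p(16) − p(14) + p(9) + p(6) = 627 + 490 − 231 − 135 + 30 + 11 = 792.
Difference = 6,842 − 792 = 6,050.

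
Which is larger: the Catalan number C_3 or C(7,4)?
C_3 = C(6,3)/(3+1) = 20/4 = 5; C(7,4) = 35.
Final answer: C(7,4)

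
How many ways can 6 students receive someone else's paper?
265

Solution: Using D(n) = (n-1)[D(n-1) + D(n-2)]:
D(6) = (6-1) × [D(5) + D(4)]
      = 5 × [44 + 9]
      = 5 × 53
      = 265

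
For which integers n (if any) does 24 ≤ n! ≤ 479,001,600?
4, 5, 6, 7, 8, 9, 10, 11, 12

Explanation: n! is strictly increasing; 4! = 24 and 12! = 479,001,600, so valid n = 4, 5, 6, 7, 8, 9, 10, 11, 12.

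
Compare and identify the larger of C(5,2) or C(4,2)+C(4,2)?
C(4,2)+C(4,2)

Working:
C(5,2)=10; C(4,2)+C(4,2)=6+6=12.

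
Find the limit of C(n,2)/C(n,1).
∞
C(n,2)/C(n,1) = (n-1)/2 → ∞ as n → ∞.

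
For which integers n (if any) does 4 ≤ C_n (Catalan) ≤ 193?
3, 4, 5, 6

Explanation: C_2=2; C_3=5; C_4=14; C_5=42; C_6=132; C_7=429. So valid n = 3, 4, 5, 6.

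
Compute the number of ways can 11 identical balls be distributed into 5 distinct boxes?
1,365
C(11+5-1, 5-1) = C(15, 4) = 1,365.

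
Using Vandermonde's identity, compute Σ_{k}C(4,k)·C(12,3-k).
560

Explanation: = C(4+12,3) = C(16,3) = 560.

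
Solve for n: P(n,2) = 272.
17

Explanation: P(n,2) = n(n−1) is increasing in n; n(n−1) ≈ (n−0.5)^2 = 272 gives n ≈ 17.0. Check: P(15,2) = 210, P(16,2) = 240, P(17,2) = 272 ✓. So n = 17.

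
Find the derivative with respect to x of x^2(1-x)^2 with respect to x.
2x^1(1-x)^2 - 2x^2(1-x)^1

Product rule: 2x^{1}(1-x)^{2} + x^2·(-2)(1-x)^{1}.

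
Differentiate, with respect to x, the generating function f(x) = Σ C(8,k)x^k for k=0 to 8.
Σ k·C(8,k)x^(k-1) for k=1 to 8

Working:
Term-by-term differentiation gives Σ k·C(8,k)x^{k-1} for k=1 to 8.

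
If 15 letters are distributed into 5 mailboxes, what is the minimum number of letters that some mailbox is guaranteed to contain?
3
Pigeonhole: ⌈15/5⌉ = 3.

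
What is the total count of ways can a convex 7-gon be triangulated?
Using the Catalan number formula: C_n = C(2n, n) / (n+1)
C_5 = C(10, 5) / (5+1)
     = 252 / 6
     = 42

Answer: 42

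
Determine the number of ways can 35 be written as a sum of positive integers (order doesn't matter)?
Pentagonal recurrence p(n) = p(n−1) + p(n−2) − p(n−5) − p(n−7) + …: p(35) = p(34) + p(33) − p(30) − p(28) + p(23) + p(20) − p(13) − p(9) + p(0) = 12,310 + 10,143 − 5,604 − 3,718 + 1,255 + 627 − 101 − 30 + 1 = 14,883.

Answer: 14,883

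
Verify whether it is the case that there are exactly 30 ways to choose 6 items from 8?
False

C(8,6) = 28 ≠ 30.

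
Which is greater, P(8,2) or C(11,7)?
C(11,7)

Explanation: P(8,2)=56, C(11,7)=330.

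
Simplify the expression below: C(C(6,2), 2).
105

Working:
C(6,2) = 15, then C(15, 2) = 105.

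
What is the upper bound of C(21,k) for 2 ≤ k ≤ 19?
C(21,k) is maximised at the centre of the row: C(21,10) = 352,716.
Final answer: 352,716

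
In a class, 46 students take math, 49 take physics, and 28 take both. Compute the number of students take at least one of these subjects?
67

|A∪B| = |A|+|B|-|A∩B| = 46+49-28 = 67.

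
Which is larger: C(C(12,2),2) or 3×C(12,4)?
C(C(12,2),2)

Solution: C(C(12,2),2)=2,145, 3×C(12,4)=1,485.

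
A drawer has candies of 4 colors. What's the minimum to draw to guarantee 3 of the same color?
Worst case: 2 of each = 8. One more: 9.
Final answer: 9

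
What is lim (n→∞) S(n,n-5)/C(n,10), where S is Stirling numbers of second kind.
945

Explanation: The leading term of S(n,n-5) as a polynomial in n is (9)!!·C(n,10), so the ratio → (9)!! = 945.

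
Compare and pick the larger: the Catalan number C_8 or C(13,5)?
C_8

Working:
C_8 = C(16,8)/(8+1) = 12,870/9 = 1,430; C(13,5) = 1,287.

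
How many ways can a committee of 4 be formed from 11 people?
330

Working:
C(11,4) = 11! / (4! × (11-4)!)
         = 11! / (4! × 7!)
         = 330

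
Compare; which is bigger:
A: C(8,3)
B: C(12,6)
A=C(8,3)=56, B=C(12,6)=924.

Answer: B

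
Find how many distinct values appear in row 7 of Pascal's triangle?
4

Explanation: Row 7 has entries C(7,0)..C(7,7); by symmetry C(7,k)=C(7,7-k), giving 4 distinct values.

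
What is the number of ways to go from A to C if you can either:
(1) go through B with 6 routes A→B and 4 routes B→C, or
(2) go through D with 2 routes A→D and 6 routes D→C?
Route via B: 6×4=24. Route via D: 2×6=12. Total: 36.

Answer: 36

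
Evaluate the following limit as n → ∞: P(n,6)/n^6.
1

Reasoning: P(n,6) = n(n-1)···(n-5) ≈ n^6 for large n. Limit = 1.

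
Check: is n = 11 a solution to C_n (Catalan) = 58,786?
Yes

Solution: C_11 = C(22,11)/(11+1) = 705,432/12 = 58,786, which equals 58,786.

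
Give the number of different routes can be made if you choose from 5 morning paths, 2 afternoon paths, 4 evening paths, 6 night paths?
240
By the multiplication principle: 5 × 2 × 4 × 6 = 240.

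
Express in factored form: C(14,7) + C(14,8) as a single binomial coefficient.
C(15,8)

Solution: By Pascal's identity: C(14,7) + C(14,8) = C(15,8) = 6,435.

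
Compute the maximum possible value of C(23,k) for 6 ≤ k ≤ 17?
1,352,078

Reasoning: C(23,k) is maximised at the centre of the row: C(23,11) = 1,352,078.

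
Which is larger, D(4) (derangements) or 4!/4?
D(4) = (4-1)·[D(3) + D(2)] = 3·[2 + 1] = 9; 4!/4 = 24/4 = 6.

Answer: D(4)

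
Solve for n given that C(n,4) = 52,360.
35

Explanation: C(n,4) = n(n−1)(n−2)(n−3)/4! is increasing in n, and n(n−1)(n−2)(n−3) = 4!·52,360 = 1,256,640 ≈ (n−1.5)^4 gives n ≈ 35.0. Check: C(33,4) = 40,920, C(34,4) = 46,376, C(35,4) = 52,360 ✓. So n = 35.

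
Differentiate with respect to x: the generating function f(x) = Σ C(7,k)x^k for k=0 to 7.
Σ k·C(7,k)x^(k-1) for k=1 to 7

Explanation: Term-by-term differentiation gives Σ k·C(7,k)x^{k-1} for k=1 to 7.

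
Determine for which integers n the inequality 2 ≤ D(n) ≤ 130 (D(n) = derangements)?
Using D(n) = (n−1)[D(n−1) + D(n−2)] with D(1)=0, D(2)=1: D(2)=1; D(3)=2; D(4)=9; D(5)=44; D(6)=265. So valid n = 3, 4, 5.
Final answer: 3, 4, 5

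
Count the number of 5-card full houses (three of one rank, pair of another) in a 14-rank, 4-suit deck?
4,368

Reasoning: Triple rank: 14. Triple suits: C(4,3)=4. Pair rank: 13. Pair suits: C(4,2)=6. Total: 4,368.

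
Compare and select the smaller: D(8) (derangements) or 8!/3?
8!/3

Explanation: D(8) = (8-1)·[D(7) + D(6)] = 7·[1,854 + 265] = 14,833; 8!/3 = 40,320/3 = 13,440.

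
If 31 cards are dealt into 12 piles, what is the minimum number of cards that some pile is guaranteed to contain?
3

Working:
Pigeonhole: ⌈31/12⌉ = 3.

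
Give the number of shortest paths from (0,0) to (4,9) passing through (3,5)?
To (3,5): C(8,3)=56. From there: C(5,1)=5. Total: 280.
Final answer: 280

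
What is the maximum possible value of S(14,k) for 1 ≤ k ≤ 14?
63,436,373

Solution: Row S(14,k) for k = 1..14 (via S(n,k) = k·S(n−1,k) + S(n−1,k−1)): 1, 8,191, 788,970, 10,391,745, 40,075,035, 63,436,373, 49,329,280, 20,912,320, 5,135,130, 752,752, 66,066, 3,367, 91, 1. The row is unimodal; maximum at k = 6: 63,436,373.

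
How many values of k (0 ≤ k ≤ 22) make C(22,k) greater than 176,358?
7

Reasoning: Row 22 is unimodal and symmetric about k=22/2. C(22,7)=170,544 ≤ 176,358; C(22,8)=319,770 > 176,358; by symmetry C(22,k) > 176,358 for k = 8..14. That's 14 - 8 + 1 = 7 values.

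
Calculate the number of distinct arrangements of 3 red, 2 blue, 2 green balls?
210

Working:
Multinomial: 7!/(3! × 2! × 2!) = 210.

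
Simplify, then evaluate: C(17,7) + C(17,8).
By Pascal's identity: C(18,8) = 43,758.

Answer: 43,758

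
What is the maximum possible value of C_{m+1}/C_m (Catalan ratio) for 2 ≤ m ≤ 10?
C_{m+1}/C_m = 2(2m+1)/(m+2), which increases with m. Maximum at m = 10: 2·21/12 = 7/2.

Answer: 7/2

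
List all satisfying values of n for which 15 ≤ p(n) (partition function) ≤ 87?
7, 8, 9, 10, 11, 12

Explanation: Tabulating p(n) via p(n) = p(n−1) + p(n−2) − p(n−5) − p(n−7) + …: p(6)=11; p(7)=15; p(8)=22; p(9)=30; p(10)=42; p(11)=56; p(12)=77; p(13)=101. So valid n = 7, 8, 9, 10, 11, 12.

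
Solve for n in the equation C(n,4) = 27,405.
30

Solution: C(n,4) = n(n−1)(n−2)(n−3)/4! is increasing in n, and n(n−1)(n−2)(n−3) = 4!·27,405 = 657,720 ≈ (n−1.5)^4 gives n ≈ 30.0. Check: C(28,4) = 20,475, C(29,4) = 23,751, C(30,4) = 27,405 ✓. So n = 30.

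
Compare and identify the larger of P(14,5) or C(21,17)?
P(14,5)=240,240, C(21,17)=5,985.
Final answer: P(14,5)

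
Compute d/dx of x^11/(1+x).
(11x^10(1+x) - x^11)/(1+x)²

Quotient rule: [11x^{10}(1+x) - x^11]/(1+x)².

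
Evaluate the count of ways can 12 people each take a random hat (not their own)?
Using D(n) = (n-1)[D(n-1) + D(n-2)]:
D(12) = (12-1) × [D(11) + D(10)]
      = 11 × [14684570 + 1334961]
      = 11 × 16019531
      = 176,214,841
Final answer: 176,214,841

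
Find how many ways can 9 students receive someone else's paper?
133,496

Explanation: Using D(n) = (n-1)[D(n-1) + D(n-2)]:
D(9) = (9-1) × [D(8) + D(7)]
      = 8 × [14833 + 1854]
      = 8 × 16687
      = 133,496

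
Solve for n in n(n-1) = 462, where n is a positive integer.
22

Solution: n² − n − 462 = 0, so n = (1 ± √(1 + 4·462))/2 = (1 ± √1,849)/2 = (1 ± 43)/2, i.e. n = 22 or n = -21. Taking the positive root, n = 22 (check: 22×21 = 462).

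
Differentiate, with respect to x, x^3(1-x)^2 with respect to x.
3x^2(1-x)^2 - 2x^3(1-x)^1

Working:
Product rule: 3x^{2}(1-x)^{2} + x^3·(-2)(1-x)^{1}.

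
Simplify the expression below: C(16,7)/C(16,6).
10/7

C(n,k+1)/C(n,k) = (n−k)/(k+1). Here (16−6)/(6+1) = 10/7 = 10/7.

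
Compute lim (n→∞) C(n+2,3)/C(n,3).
Both numerator and denominator grow as n^3/3! for large n, so the ratio → 1.
Final answer: 1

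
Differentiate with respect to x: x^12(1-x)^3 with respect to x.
Product rule: 12x^{11}(1-x)^{3} + x^12·(-3)(1-x)^{2}.
Final answer: 12x^11(1-x)^3 - 3x^12(1-x)^2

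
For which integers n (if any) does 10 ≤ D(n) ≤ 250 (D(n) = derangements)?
5

Using D(n) = (n−1)[D(n−1) + D(n−2)] with D(1)=0, D(2)=1: D(4)=9; D(5)=44; D(6)=265. So valid n = 5.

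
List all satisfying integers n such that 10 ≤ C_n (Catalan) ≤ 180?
4, 5, 6

Solution: C_3=5; C_4=14; C_5=42; C_6=132; C_7=429. So valid n = 4, 5, 6.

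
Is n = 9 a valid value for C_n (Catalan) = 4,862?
Yes
C_9 = C(18,9)/(9+1) = 48,620/10 = 4,862, which equals 4,862.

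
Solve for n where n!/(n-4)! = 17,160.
13

Explanation: n!/(n-4)! = n×(n-1)×(n-2)×(n-3), a product of 4 consecutive integers ≈ (n−1.5)^4. 17,160^(1/4) + 1.5 ≈ 12.9; check n = 13: 13×12×11×10 = 17,160 ✓. So n = 13.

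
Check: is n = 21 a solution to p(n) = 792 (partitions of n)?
Yes

Pentagonal recurrence p(n) = p(n−1) + p(n−2) − p(n−5) − p(n−7) + …: p(21) = p(20) + p(19) − p(16) − p(14) + p(9) + p(6) = 627 + 490 − 231 − 135 + 30 + 11 = 792, which equals 792.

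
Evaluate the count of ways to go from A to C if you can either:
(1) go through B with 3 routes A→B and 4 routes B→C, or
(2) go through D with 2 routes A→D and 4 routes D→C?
20

Explanation: Route via B: 3×4=12. Route via D: 2×4=8. Total: 20.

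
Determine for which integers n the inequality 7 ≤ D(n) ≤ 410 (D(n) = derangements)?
Using D(n) = (n−1)[D(n−1) + D(n−2)] with D(1)=0, D(2)=1: D(3)=2; D(4)=9; D(5)=44; D(6)=265; D(7)=1,854. So valid n = 4, 5, 6.

Answer: 4, 5, 6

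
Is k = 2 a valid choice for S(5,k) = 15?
Yes

Explanation: S(5,2) = 2·S(4,2) + S(4,1) = 2·7 + 1 = 15, which equals 15.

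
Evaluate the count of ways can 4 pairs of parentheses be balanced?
14

Using the Catalan number formula: C_n = C(2n, n) / (n+1)
C_4 = C(8, 4) / (4+1)
     = 70 / 5
     = 14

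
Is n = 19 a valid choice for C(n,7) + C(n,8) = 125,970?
Yes

Working:
C(19,7) + C(19,8) = 50,388 + 75,582 = 125,970, which equals 125,970.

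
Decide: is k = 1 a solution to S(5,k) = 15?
No

Reasoning: S(5,1) = 1·S(4,1) + S(4,0) = 1·1 + 0 = 1, which does not equal 15.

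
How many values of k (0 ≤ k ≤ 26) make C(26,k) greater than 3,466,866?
7

Working:
Row 26 is unimodal and symmetric about k=26/2. C(26,9)=3,124,550 ≤ 3,466,866; C(26,10)=5,311,735 > 3,466,866; by symmetry C(26,k) > 3,466,866 for k = 10..16. That's 16 - 10 + 1 = 7 values.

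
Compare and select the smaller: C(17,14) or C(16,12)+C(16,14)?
C(17,14)=680; C(16,12)+C(16,14)=1,820+120=1,940.
Final answer: C(17,14)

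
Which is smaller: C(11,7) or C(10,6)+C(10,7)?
By Pascal's identity: C(11,7) = C(10,6)+C(10,7) = 330. Equal.
Final answer: Equal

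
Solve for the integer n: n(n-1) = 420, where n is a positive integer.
n² − n − 420 = 0, so n = (1 ± √(1 + 4·420))/2 = (1 ± √1,681)/2 = (1 ± 41)/2, i.e. n = 21 or n = -20. Taking the positive root, n = 21 (check: 21×20 = 420).
Final answer: 21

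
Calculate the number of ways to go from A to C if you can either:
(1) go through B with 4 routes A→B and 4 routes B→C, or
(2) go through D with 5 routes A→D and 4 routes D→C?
36

Solution: Route via B: 4×4=16. Route via D: 5×4=20. Total: 36.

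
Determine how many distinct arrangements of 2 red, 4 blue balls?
15

Explanation: Multinomial: 6!/(2! × 4!) = 15.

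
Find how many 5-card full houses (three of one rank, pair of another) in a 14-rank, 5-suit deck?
Triple rank: 14. Triple suits: C(5,3)=10. Pair rank: 13. Pair suits: C(5,2)=10. Total: 18,200.

Answer: 18,200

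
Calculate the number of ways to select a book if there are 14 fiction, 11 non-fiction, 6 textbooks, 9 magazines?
40
By the addition principle: 14 + 11 + 6 + 9 = 40.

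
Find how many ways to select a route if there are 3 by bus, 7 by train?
10

By the addition principle: 3 + 7 = 10.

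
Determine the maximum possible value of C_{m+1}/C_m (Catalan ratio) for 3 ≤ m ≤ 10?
7/2

Explanation: C_{m+1}/C_m = 2(2m+1)/(m+2), which increases with m. Maximum at m = 10: 2·21/12 = 7/2.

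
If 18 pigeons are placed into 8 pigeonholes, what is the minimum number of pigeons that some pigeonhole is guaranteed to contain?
3
Pigeonhole: ⌈18/8⌉ = 3.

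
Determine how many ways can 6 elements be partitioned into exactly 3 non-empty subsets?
90

This equals S(6,3), the Stirling number of the 2nd kind.
Using the Stirling recurrence: S(n,k) = k·S(n-1,k) + S(n-1,k-1)
S(6,3) = 3·S(5,3) + S(5,2)
         = 3·25 + 15
         = 75 + 15
         = 90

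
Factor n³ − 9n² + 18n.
n(n − 3)(n − 6)

Reasoning: n³ − 9n² + 18n = n(n² − 9n + 18) = n(n − 3)(n − 6).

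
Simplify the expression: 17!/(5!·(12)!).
6,188

Reasoning: This is C(17,5) = 6,188.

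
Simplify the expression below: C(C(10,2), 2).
C(10,2) = 45, then C(45, 2) = 990.
Final answer: 990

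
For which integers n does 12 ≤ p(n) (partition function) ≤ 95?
Tabulating p(n) via p(n) = p(n−1) + p(n−2) − p(n−5) − p(n−7) + …: p(6)=11; p(7)=15; p(8)=22; p(9)=30; p(10)=42; p(11)=56; p(12)=77; p(13)=101. So valid n = 7, 8, 9, 10, 11, 12.

Answer: 7, 8, 9, 10, 11, 12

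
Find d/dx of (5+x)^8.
8(5+x)^7

Using the power rule: d/dx (5+x)^8 = 8(5+x)^{7}.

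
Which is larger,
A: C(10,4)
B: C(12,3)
B

A=C(10,4)=210, B=C(12,3)=220.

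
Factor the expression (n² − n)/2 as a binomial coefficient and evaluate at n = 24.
C(n,2); C(24,2) = 276

Reasoning: (n² − n)/2 = n(n−1)/2 = C(n,2). At n = 24: C(24,2) = 276.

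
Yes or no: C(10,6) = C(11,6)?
No

LHS = C(10,6) = 210; RHS = C(11,6) = 462. 210 ≠ 462, so the statement does not hold.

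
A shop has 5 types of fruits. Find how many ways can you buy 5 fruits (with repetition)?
Stars and bars: C(5+5-1, 5) = C(9, 5) = 126.
Final answer: 126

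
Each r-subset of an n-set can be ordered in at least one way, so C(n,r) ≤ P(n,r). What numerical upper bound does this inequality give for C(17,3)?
4,080
P(17,3) = 17·16·15 = 4,080, so C(17,3) ≤ 4,080. (The bound is loose by a factor of 3! = 6: C(17,3) = 4,080/6 = 680.)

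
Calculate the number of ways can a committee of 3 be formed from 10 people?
120

Working:
C(10,3) = 10! / (3! × (10-3)!)
         = 10! / (3! × 7!)
         = 120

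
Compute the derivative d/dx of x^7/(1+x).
(7x^6(1+x) - x^7)/(1+x)²

Solution: Quotient rule: [7x^{6}(1+x) - x^7]/(1+x)².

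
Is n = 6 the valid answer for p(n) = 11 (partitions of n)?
Pentagonal recurrence p(n) = p(n−1) + p(n−2) − p(n−5) − p(n−7) + …: p(6) = p(5) + p(4) − p(1) = 7 + 5 − 1 = 11, which equals 11.
Final answer: Yes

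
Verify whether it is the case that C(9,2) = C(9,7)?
True

Working:
Symmetry C(n,k) = C(n,n-k): C(9,2) = 36 and C(9,7) = 36. Both sides agree, so the statement holds.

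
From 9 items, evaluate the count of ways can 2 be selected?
36

Working:
C(9,2) = 9! / (2! × (9-2)!)
         = 9! / (2! × 7!)
         = 36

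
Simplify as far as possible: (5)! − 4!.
(5)! − 4! = (5)·4! − 4! = (5−1)·4! = 4·4! = 96.

Answer: 96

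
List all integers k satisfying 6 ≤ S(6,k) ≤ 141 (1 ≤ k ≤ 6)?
2, 3, 4, 5

S(6,1)=1; S(6,2)=31; S(6,3)=90; S(6,4)=65; S(6,5)=15; S(6,6)=1. So valid k = 2, 3, 4, 5.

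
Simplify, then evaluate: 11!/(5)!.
This equals 11×10×...×6 = 332,640.
Final answer: 332,640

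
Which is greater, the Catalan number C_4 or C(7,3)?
C_4 = C(8,4)/(4+1) = 70/5 = 14; C(7,3) = 35.
Final answer: C(7,3)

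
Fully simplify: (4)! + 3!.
(4)! + 3! = (4)·3! + 3! = (4+1)·3! = 5·3! = 30.

Answer: 30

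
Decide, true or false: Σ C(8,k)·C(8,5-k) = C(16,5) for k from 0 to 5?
True

Explanation: Vandermonde's identity gives C(16,5) = 4,368; RHS C(16,5) = 4,368.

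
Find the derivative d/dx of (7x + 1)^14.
98(7x + 1)^13

Working:
Chain rule: 14(7x+1)^{13} × 7 = 98(7x+1)^{13}.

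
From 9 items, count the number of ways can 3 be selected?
84

Explanation: C(9,3) = 9! / (3! × (9-3)!)
         = 9! / (3! × 6!)
         = 84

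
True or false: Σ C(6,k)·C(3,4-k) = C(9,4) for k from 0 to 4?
True

Explanation: Vandermonde's identity gives C(9,4) = 126; RHS C(9,4) = 126.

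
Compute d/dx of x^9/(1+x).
Quotient rule: [9x^{8}(1+x) - x^9]/(1+x)².
Final answer: (9x^8(1+x) - x^9)/(1+x)²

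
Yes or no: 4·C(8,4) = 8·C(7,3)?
Yes
Absorption identity k·C(n,k) = n·C(n-1,k-1). LHS = 4·70 = 280; RHS = 8·35 = 280.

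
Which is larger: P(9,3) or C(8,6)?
P(9,3)=504, C(8,6)=28.

Answer: P(9,3)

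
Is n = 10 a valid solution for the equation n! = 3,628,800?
Yes

Solution: 10! = 10·9! = 10·362,880 = 3,628,800, which equals 3,628,800.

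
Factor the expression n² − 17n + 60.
(n − 5)(n − 12)

Solution: Seek roots whose sum is 17 and product is 60: (5, 12). So n² − 17n + 60 = (n − 5)(n − 12).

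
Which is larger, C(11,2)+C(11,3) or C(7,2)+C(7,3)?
C(11,2)+C(11,3)

Working:
First=220, Second=56.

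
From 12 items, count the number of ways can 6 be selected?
C(12,6) = 12! / (6! × (12-6)!)
         = 12! / (6! × 6!)
         = 924

Answer: 924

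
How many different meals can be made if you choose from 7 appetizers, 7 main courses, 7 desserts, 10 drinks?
3,430

Explanation: By the multiplication principle: 7 × 7 × 7 × 10 = 3,430.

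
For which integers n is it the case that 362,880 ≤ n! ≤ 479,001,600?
n! is strictly increasing; 9! = 362,880 and 12! = 479,001,600, so valid n = 9, 10, 11, 12.

Answer: 9, 10, 11, 12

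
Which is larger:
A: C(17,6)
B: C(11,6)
A=C(17,6)=12,376, B=C(11,6)=462.
Final answer: A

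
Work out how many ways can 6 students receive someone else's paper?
265

Reasoning: Using D(n) = (n-1)[D(n-1) + D(n-2)]:
D(6) = (6-1) × [D(5) + D(4)]
      = 5 × [44 + 9]
      = 5 × 53
      = 265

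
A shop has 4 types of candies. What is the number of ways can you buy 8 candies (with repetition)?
165

Working:
Stars and bars: C(8+4-1, 8) = C(11, 8) = 165.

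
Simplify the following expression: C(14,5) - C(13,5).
C(14,5) - C(13,5) = C(13,4) = 715.

Answer: 715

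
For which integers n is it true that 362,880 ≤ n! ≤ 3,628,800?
9, 10

n! is strictly increasing; 9! = 362,880 and 10! = 3,628,800, so valid n = 9, 10.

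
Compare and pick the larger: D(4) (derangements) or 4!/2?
4!/2

Solution: D(4) = (4-1)·[D(3) + D(2)] = 3·[2 + 1] = 9; 4!/2 = 24/2 = 12.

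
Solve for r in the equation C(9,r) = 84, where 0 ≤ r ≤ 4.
C(9,r) is increasing for 0 ≤ r ≤ 4. Stepping up (C(9,r+1) = C(9,r)·(9−r)/(r+1)): C(9,1) = 9, C(9,2) = 36, C(9,3) = 84 ✓. So r = 3.
Final answer: 3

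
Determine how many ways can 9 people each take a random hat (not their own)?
Using D(n) = (n-1)[D(n-1) + D(n-2)]:
D(9) = (9-1) × [D(8) + D(7)]
      = 8 × [14833 + 1854]
      = 8 × 16687
      = 133,496

Answer: 133,496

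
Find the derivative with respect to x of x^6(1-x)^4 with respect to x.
Product rule: 6x^{5}(1-x)^{4} + x^6·(-4)(1-x)^{3}.
Final answer: 6x^5(1-x)^4 - 4x^6(1-x)^3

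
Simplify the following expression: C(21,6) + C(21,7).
170,544

Explanation: By Pascal's identity: C(22,7) = 170,544.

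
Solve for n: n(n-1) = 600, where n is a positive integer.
25

Reasoning: n² − n − 600 = 0, so n = (1 ± √(1 + 4·600))/2 = (1 ± √2,401)/2 = (1 ± 49)/2, i.e. n = 25 or n = -24. Taking the positive root, n = 25 (check: 25×24 = 600).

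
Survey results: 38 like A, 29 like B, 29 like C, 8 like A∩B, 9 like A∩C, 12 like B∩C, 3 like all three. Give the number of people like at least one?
70

Solution: |A∪B∪C| = 38+29+29-8-9-12+3 = 70.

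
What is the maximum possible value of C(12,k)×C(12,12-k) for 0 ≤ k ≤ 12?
853,776
C(12,k)·C(12,12-k) = C(12,k)², maximised at the centre k = 6: C(12,6)² = 853,776.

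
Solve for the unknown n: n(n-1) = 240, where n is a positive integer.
16

n² − n − 240 = 0, so n = (1 ± √(1 + 4·240))/2 = (1 ± √961)/2 = (1 ± 31)/2, i.e. n = 16 or n = -15. Taking the positive root, n = 16 (check: 16×15 = 240).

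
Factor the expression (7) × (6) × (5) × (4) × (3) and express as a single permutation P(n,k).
Product of 5 consecutive descending integers starting at 7: P(7,5) = 7!/2! = 2,520.
Final answer: P(7,5) = 7!/(2)!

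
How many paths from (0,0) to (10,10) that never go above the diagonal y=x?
16,796

Explanation: Counted by the Catalan number C_10: C_10 = C(20,10)/(10+1) = 184,756/11 = 16,796.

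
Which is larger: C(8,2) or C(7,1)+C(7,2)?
Equal

Explanation: By Pascal's identity: C(8,2) = C(7,1)+C(7,2) = 28. Equal.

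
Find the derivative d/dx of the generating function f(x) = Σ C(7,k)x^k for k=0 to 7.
Σ k·C(7,k)x^(k-1) for k=1 to 7

Solution: Term-by-term differentiation gives Σ k·C(7,k)x^{k-1} for k=1 to 7.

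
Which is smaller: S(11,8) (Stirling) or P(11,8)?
S(11,8) = 8·S(10,8) + S(10,7) = 8·750 + 5,880 = 11,880; P(11,8) = 6,652,800.

Answer: S(11,8)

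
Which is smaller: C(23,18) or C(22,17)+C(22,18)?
Equal

Solution: By Pascal's identity: C(23,18) = C(22,17)+C(22,18) = 33,649. Equal.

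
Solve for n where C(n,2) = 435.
30

C(n,2) = n(n−1)/2! is increasing in n, and n(n−1) = 2!·435 = 870 ≈ (n−0.5)^2 gives n ≈ 30.0. Check: C(28,2) = 378, C(29,2) = 406, C(30,2) = 435 ✓. So n = 30.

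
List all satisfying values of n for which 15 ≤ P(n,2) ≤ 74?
P(4,2)=12; P(5,2)=20; P(6,2)=30; P(7,2)=42; P(8,2)=56; P(9,2)=72; P(10,2)=90. So valid n = 5, 6, 7, 8, 9.
Final answer: 5, 6, 7, 8, 9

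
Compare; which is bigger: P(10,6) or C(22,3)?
P(10,6)
P(10,6)=151,200, C(22,3)=1,540.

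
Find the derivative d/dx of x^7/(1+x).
(7x^6(1+x) - x^7)/(1+x)²

Explanation: Quotient rule: [7x^{6}(1+x) - x^7]/(1+x)².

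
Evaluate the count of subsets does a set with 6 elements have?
Each element can be included or excluded: 2^6 = 64.

Answer: 64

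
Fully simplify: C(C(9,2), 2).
630

C(9,2) = 36, then C(36, 2) = 630.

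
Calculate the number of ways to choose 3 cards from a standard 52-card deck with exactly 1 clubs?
9,633
13 clubs and 39 non-clubs: C(13,1) × C(39,2) = 13 × 741 = 9,633.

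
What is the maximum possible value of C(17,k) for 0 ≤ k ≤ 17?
24,310

Maximum at k = 8 or k = 9: C(17,8) = 24,310.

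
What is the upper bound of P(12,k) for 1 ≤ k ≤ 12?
P(12,k) increases in k, so maximum at k = 12: 12! = 479,001,600.
Final answer: 479,001,600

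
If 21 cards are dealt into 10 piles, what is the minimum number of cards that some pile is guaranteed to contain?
3

Explanation: Pigeonhole: ⌈21/10⌉ = 3.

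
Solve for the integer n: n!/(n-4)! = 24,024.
14

Explanation: n!/(n-4)! = n×(n-1)×(n-2)×(n-3), a product of 4 consecutive integers ≈ (n−1.5)^4. 24,024^(1/4) + 1.5 ≈ 13.9; check n = 14: 14×13×12×11 = 24,024 ✓. So n = 14.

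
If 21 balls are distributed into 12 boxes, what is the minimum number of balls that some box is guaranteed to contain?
2

Reasoning: Pigeonhole: ⌈21/12⌉ = 2.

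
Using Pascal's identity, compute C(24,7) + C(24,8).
1,081,575
C(24,7) + C(24,8) = C(25,8) = 1,081,575.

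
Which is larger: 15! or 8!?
15!=1,307,674,368,000, 8!=40,320. 15! > 8!.

Answer: 15!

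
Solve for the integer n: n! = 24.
n! is strictly increasing. 2! = 2, 3! = 6, 4! = 24 ✓. So n = 4.

Answer: 4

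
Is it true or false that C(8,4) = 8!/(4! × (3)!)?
False

Explanation: The correct denominator is 4!×4!, giving C(8,4) = 70; the stated RHS is 8!/(4!×3!) = 280 ≠ 70, so the statement does not hold.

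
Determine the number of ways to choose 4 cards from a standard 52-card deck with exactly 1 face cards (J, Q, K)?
118,560

Explanation: 12 face cards and 40 non-face cards: C(12,1) × C(40,3) = 12 × 9,880 = 118,560.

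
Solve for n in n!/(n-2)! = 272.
17

Reasoning: n!/(n-2)! = n×(n-1), a product of 2 consecutive integers ≈ (n−0.5)^2. 272^(1/2) + 0.5 ≈ 17.0; check n = 17: 17×16 = 272 ✓. So n = 17.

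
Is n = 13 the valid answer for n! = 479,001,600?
No

13! = 13·12! = 13·479,001,600 = 6,227,020,800, which does not equal 479,001,600.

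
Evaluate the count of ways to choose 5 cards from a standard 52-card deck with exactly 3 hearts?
211,926
13 hearts and 39 non-hearts: C(13,3) × C(39,2) = 286 × 741 = 211,926.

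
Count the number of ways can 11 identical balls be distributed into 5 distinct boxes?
1,365

Solution: C(11+5-1, 5-1) = C(15, 4) = 1,365.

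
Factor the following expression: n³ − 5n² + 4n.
n(n − 1)(n − 4)

n³ − 5n² + 4n = n(n² − 5n + 4) = n(n − 1)(n − 4).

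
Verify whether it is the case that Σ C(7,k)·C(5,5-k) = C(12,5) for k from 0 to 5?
True

Reasoning: Vandermonde's identity gives C(12,5) = 792; RHS C(12,5) = 792.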